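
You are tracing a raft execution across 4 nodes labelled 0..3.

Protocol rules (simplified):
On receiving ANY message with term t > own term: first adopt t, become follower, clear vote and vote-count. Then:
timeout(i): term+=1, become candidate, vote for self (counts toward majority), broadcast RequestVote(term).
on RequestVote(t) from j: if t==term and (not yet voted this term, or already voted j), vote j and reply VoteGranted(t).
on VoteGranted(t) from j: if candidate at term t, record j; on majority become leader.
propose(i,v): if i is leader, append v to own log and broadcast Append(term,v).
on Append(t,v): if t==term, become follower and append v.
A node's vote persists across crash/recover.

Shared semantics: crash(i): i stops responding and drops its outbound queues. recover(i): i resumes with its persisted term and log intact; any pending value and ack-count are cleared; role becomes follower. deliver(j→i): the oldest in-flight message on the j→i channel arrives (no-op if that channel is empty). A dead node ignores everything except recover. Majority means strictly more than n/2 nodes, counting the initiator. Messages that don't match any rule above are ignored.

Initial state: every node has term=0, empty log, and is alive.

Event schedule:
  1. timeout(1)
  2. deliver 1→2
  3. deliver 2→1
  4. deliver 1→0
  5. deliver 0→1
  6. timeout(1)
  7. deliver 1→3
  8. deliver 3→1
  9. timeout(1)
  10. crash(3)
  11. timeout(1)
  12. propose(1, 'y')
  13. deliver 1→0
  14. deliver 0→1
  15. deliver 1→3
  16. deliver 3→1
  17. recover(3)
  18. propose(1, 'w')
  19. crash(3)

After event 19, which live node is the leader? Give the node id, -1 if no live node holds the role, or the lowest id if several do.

-1

1. timeout(1):  <1:cand t1 ->
2. deliver 1→2:  <2:foll t1 ->
3. deliver 2→1:  nop
4. deliver 1→0:  <0:foll t1 ->
5. deliver 0→1:  <1:lead t1 ->
6. timeout(1):  <1:cand t2 ->
7. deliver 1→3:  <3:foll t1 ->
8. deliver 3→1:  nop
9. timeout(1):  <1:cand t3 ->
10. crash(3):  <3:✗foll t1 ->
11. timeout(1):  <1:cand t4 ->
12. propose(1,'y'):  nop
13. deliver 1→0:  <0:foll t2 ->
14. deliver 0→1:  nop
15. deliver 1→3:  nop
16. deliver 3→1:  nop
17. recover(3):  <3:foll t1 ->
18. propose(1,'w'):  nop
19. crash(3):  <3:✗foll t1 ->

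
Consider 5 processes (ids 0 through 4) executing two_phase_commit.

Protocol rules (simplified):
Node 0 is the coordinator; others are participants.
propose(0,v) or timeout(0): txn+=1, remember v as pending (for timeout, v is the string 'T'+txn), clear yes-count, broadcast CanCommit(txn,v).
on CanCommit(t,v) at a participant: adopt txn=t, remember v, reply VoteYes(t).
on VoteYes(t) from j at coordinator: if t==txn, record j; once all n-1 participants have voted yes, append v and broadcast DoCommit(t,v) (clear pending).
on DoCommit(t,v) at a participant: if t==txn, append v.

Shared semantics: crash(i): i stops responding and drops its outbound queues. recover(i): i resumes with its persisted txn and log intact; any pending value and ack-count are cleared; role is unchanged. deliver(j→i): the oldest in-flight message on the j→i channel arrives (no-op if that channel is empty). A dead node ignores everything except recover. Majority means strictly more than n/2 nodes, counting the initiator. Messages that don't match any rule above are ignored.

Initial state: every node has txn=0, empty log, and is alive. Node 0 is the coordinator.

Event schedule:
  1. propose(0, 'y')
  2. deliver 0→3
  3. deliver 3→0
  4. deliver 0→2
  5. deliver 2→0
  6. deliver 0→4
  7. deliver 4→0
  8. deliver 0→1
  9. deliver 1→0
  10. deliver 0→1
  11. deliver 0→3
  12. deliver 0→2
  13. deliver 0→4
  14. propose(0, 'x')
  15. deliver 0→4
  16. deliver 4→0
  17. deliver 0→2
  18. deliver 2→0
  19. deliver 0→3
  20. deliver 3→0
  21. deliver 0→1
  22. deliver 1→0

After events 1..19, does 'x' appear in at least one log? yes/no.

[1] propose(0,'y') → N0(coor t1 [-])
[2] deliver 0→3 → N3(part t1 [-])
[3] deliver 3→0 → ∅
[4] deliver 0→2 → N2(part t1 [-])
[5] deliver 2→0 → ∅
[6] deliver 0→4 → N4(part t1 [-])
[7] deliver 4→0 → ∅
[8] deliver 0→1 → N1(part t1 [-])
[9] deliver 1→0 → N0(coor t1 [y])
[10] deliver 0→1 → N1(part t1 [y])
[11] deliver 0→3 → N3(part t1 [y])
[12] deliver 0→2 → N2(part t1 [y])
[13] deliver 0→4 → N4(part t1 [y])
[14] propose(0,'x') → N0(coor t2 [y])
[15] deliver 0→4 → N4(part t2 [y])
[16] deliver 4→0 → ∅
[17] deliver 0→2 → N2(part t2 [y])
[18] deliver 2→0 → ∅
[19] deliver 0→3 → N3(part t2 [y])

no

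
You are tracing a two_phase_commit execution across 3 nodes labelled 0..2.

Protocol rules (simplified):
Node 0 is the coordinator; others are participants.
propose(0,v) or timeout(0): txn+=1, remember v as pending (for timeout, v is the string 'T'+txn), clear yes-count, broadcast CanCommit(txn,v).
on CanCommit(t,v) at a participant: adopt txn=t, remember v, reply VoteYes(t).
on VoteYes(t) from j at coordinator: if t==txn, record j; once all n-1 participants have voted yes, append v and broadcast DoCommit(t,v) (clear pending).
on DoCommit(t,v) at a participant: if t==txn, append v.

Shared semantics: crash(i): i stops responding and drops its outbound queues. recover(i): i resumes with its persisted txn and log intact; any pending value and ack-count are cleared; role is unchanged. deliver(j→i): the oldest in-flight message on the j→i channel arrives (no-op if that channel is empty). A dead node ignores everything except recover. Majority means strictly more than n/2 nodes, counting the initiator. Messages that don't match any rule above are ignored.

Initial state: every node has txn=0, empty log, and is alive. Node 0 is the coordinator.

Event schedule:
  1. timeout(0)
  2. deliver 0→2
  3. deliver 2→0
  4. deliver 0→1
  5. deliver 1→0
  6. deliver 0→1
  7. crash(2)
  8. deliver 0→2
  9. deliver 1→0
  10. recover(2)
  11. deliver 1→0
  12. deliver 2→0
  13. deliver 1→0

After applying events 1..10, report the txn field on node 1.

1

after 1 — timeout(0): n0:coor/t1/[-]
after 2 — deliver 0→2: n2:part/t1/[-]
after 3 — deliver 2→0: ·
after 4 — deliver 0→1: n1:part/t1/[-]
after 5 — deliver 1→0: n0:coor/t1/[T1]
after 6 — deliver 0→1: n1:part/t1/[T1]
after 7 — crash(2): n2:✗part/t1/[-]
after 8 — deliver 0→2: ·
after 9 — deliver 1→0: ·
after 10 — recover(2): n2:part/t1/[-]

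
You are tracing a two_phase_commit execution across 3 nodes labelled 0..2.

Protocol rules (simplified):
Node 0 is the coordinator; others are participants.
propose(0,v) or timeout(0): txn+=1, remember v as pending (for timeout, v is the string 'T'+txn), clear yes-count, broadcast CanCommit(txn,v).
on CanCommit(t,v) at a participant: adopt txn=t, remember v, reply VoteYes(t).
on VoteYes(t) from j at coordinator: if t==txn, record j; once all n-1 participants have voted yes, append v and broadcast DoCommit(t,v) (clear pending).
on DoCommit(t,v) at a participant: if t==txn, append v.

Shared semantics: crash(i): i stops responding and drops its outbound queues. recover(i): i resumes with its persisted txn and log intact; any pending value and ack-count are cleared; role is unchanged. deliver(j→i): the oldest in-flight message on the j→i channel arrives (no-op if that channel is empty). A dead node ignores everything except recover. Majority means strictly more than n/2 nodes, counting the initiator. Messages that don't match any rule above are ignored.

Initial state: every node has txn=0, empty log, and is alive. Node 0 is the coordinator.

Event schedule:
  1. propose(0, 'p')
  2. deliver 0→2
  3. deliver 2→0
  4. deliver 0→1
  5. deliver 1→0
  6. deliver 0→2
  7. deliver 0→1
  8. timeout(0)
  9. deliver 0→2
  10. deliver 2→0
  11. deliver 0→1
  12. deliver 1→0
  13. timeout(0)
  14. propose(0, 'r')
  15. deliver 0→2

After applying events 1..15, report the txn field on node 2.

1. propose(0,'p'):  <0:coor t1 ->
2. deliver 0→2:  <2:part t1 ->
3. deliver 2→0:  nop
4. deliver 0→1:  <1:part t1 ->
5. deliver 1→0:  <0:coor t1 p>
6. deliver 0→2:  <2:part t1 p>
7. deliver 0→1:  <1:part t1 p>
8. timeout(0):  <0:coor t2 p>
9. deliver 0→2:  <2:part t2 p>
10. deliver 2→0:  nop
11. deliver 0→1:  <1:part t2 p>
12. deliver 1→0:  <0:coor t2 p,T2>
13. timeout(0):  <0:coor t3 p,T2>
14. propose(0,'r'):  <0:coor t4 p,T2>
15. deliver 0→2:  <2:part t2 p,T2>

2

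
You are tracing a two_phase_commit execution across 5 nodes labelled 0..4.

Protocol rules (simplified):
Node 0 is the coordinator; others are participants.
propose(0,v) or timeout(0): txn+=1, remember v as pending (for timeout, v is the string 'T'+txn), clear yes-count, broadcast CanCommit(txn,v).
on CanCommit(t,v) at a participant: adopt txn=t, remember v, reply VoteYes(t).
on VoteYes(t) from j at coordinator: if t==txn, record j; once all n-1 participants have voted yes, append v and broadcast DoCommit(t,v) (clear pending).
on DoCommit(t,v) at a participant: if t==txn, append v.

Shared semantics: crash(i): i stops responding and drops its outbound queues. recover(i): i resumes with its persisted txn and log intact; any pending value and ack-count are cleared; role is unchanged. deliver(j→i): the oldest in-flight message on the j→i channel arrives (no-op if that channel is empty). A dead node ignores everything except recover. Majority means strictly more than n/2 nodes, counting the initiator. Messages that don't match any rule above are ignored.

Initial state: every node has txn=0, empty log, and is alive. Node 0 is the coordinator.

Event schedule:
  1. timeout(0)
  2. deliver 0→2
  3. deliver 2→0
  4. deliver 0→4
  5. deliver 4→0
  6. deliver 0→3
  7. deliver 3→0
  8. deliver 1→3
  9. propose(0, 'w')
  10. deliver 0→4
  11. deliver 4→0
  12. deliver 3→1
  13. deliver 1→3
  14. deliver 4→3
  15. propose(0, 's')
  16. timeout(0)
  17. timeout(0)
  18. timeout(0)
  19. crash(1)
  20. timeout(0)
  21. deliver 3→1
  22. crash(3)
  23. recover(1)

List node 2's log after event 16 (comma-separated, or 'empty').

[1] timeout(0) → N0(coor t1 [-])
[2] deliver 0→2 → N2(part t1 [-])
[3] deliver 2→0 → ∅
[4] deliver 0→4 → N4(part t1 [-])
[5] deliver 4→0 → ∅
[6] deliver 0→3 → N3(part t1 [-])
[7] deliver 3→0 → ∅
[8] deliver 1→3 → ∅
[9] propose(0,'w') → N0(coor t2 [-])
[10] deliver 0→4 → N4(part t2 [-])
[11] deliver 4→0 → ∅
[12] deliver 3→1 → ∅
[13] deliver 1→3 → ∅
[14] deliver 4→3 → ∅
[15] propose(0,'s') → N0(coor t3 [-])
[16] timeout(0) → N0(coor t4 [-])

empty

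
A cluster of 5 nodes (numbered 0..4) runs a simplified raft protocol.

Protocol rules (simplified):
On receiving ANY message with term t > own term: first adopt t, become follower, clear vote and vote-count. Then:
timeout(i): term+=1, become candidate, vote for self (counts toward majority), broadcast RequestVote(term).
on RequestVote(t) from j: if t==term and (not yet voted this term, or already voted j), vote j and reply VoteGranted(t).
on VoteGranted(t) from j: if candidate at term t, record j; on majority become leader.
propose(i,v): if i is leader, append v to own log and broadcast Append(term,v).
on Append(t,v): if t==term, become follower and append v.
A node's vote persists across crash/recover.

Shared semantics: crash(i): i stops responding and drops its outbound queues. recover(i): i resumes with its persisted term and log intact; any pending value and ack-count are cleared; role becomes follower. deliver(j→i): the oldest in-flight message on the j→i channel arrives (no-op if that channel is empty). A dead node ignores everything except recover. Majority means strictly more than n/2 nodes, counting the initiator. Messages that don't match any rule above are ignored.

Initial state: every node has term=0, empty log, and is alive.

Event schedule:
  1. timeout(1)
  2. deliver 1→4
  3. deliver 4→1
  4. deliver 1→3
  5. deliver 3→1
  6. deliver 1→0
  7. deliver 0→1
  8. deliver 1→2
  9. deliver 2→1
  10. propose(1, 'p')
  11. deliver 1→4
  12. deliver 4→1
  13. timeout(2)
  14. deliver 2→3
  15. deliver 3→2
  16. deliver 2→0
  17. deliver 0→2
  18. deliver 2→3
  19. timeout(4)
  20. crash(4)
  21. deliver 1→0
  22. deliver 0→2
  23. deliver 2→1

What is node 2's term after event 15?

2

after 1 — timeout(1): n1:cand/t1/[-]
after 2 — deliver 1→4: n4:foll/t1/[-]
after 3 — deliver 4→1: ·
after 4 — deliver 1→3: n3:foll/t1/[-]
after 5 — deliver 3→1: n1:lead/t1/[-]
after 6 — deliver 1→0: n0:foll/t1/[-]
after 7 — deliver 0→1: ·
after 8 — deliver 1→2: n2:foll/t1/[-]
after 9 — deliver 2→1: ·
after 10 — propose(1,'p'): n1:lead/t1/[p]
after 11 — deliver 1→4: n4:foll/t1/[p]
after 12 — deliver 4→1: ·
after 13 — timeout(2): n2:cand/t2/[-]
after 14 — deliver 2→3: n3:foll/t2/[-]
after 15 — deliver 3→2: ·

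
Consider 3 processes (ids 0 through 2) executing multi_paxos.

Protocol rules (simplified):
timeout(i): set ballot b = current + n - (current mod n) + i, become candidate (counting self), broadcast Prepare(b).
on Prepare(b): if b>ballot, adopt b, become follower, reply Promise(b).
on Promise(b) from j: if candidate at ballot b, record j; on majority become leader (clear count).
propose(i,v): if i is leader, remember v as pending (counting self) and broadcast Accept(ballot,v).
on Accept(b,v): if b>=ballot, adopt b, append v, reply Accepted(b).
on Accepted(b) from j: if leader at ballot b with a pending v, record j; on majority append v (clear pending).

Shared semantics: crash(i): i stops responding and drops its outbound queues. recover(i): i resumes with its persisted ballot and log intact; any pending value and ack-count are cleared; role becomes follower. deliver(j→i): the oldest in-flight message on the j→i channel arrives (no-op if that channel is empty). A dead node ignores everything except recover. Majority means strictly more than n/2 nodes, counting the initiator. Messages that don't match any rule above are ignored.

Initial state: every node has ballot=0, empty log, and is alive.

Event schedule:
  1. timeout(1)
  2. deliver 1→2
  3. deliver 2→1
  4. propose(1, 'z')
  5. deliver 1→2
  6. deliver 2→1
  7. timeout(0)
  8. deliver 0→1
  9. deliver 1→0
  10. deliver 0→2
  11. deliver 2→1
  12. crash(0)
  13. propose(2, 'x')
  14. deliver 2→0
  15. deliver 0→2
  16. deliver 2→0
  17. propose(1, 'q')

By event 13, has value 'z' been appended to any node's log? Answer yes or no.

yes

1. timeout(1):  <1:cand b4 ->
2. deliver 1→2:  <2:foll b4 ->
3. deliver 2→1:  <1:lead b4 ->
4. propose(1,'z'):  nop
5. deliver 1→2:  <2:foll b4 z>
6. deliver 2→1:  <1:lead b4 z>
7. timeout(0):  <0:cand b3 ->
8. deliver 0→1:  nop
9. deliver 1→0:  <0:foll b4 ->
10. deliver 0→2:  nop
11. deliver 2→1:  nop
12. crash(0):  <0:✗foll b4 ->
13. propose(2,'x'):  nop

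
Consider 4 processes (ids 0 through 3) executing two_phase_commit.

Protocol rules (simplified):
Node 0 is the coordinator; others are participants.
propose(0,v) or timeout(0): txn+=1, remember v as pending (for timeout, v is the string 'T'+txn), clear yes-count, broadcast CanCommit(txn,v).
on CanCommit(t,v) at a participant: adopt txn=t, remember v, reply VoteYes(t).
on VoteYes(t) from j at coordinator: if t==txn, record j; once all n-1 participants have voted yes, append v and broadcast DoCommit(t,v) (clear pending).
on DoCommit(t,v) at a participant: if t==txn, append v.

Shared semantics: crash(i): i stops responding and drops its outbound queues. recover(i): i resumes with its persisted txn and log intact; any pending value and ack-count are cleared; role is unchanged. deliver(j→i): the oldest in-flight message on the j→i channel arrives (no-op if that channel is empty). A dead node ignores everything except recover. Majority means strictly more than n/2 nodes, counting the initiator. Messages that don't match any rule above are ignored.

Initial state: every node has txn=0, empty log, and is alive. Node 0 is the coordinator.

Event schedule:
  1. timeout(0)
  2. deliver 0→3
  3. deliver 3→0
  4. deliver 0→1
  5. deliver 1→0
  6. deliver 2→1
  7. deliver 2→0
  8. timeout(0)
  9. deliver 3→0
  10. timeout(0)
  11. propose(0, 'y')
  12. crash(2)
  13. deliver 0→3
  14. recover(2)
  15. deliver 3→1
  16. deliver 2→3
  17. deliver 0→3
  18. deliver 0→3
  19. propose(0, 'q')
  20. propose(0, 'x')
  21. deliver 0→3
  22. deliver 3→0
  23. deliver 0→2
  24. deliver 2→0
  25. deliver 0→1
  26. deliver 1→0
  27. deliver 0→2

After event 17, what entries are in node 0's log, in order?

empty

[1] timeout(0) → N0(coor t1 [-])
[2] deliver 0→3 → N3(part t1 [-])
[3] deliver 3→0 → ∅
[4] deliver 0→1 → N1(part t1 [-])
[5] deliver 1→0 → ∅
[6] deliver 2→1 → ∅
[7] deliver 2→0 → ∅
[8] timeout(0) → N0(coor t2 [-])
[9] deliver 3→0 → ∅
[10] timeout(0) → N0(coor t3 [-])
[11] propose(0,'y') → N0(coor t4 [-])
[12] crash(2) → N2(✗part t0 [-])
[13] deliver 0→3 → N3(part t2 [-])
[14] recover(2) → N2(part t0 [-])
[15] deliver 3→1 → ∅
[16] deliver 2→3 → ∅
[17] deliver 0→3 → N3(part t3 [-])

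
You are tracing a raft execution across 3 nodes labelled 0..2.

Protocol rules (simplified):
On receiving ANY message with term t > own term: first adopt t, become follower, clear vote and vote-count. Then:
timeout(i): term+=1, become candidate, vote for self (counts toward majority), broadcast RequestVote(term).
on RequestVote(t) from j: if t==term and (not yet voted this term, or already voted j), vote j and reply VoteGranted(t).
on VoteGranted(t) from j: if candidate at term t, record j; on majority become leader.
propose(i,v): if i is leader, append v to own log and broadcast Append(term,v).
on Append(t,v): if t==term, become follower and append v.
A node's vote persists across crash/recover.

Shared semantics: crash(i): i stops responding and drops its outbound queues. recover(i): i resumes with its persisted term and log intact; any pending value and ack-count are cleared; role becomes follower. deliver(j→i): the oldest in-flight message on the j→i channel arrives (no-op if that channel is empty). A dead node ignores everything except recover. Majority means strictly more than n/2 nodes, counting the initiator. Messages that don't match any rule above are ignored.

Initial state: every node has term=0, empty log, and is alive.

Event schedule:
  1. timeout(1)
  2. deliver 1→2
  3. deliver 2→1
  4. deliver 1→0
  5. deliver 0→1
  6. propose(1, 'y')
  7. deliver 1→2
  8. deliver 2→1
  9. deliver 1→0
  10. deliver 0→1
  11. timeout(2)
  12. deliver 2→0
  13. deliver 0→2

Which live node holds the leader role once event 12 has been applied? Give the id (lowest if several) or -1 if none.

after 1 — timeout(1): n1:cand/t1/[-]
after 2 — deliver 1→2: n2:foll/t1/[-]
after 3 — deliver 2→1: n1:lead/t1/[-]
after 4 — deliver 1→0: n0:foll/t1/[-]
after 5 — deliver 0→1: ·
after 6 — propose(1,'y'): n1:lead/t1/[y]
after 7 — deliver 1→2: n2:foll/t1/[y]
after 8 — deliver 2→1: ·
after 9 — deliver 1→0: n0:foll/t1/[y]
after 10 — deliver 0→1: ·
after 11 — timeout(2): n2:cand/t2/[y]
after 12 — deliver 2→0: n0:foll/t2/[y]

1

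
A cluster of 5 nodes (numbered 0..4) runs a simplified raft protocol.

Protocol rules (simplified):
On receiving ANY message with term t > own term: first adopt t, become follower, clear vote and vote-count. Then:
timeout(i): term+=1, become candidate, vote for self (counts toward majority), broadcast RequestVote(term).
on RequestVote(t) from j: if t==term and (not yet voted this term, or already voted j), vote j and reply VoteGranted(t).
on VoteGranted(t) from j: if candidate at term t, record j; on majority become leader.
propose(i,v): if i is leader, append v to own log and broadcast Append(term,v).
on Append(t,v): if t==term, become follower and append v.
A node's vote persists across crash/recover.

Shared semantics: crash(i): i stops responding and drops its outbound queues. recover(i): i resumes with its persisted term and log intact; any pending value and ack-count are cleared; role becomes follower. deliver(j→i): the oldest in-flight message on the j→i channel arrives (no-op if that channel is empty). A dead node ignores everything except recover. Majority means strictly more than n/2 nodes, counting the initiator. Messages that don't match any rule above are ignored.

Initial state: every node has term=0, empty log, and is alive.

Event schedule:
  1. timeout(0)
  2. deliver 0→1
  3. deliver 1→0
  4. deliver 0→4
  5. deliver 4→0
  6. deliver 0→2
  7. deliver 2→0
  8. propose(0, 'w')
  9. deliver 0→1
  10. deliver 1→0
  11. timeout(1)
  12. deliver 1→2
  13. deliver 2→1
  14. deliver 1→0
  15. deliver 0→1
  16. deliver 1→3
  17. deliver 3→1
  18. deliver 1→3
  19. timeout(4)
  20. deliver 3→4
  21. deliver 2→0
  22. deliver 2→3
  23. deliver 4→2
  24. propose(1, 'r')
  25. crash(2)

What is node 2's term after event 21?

[1] timeout(0) → N0(cand t1 [-])
[2] deliver 0→1 → N1(foll t1 [-])
[3] deliver 1→0 → ∅
[4] deliver 0→4 → N4(foll t1 [-])
[5] deliver 4→0 → N0(lead t1 [-])
[6] deliver 0→2 → N2(foll t1 [-])
[7] deliver 2→0 → ∅
[8] propose(0,'w') → N0(lead t1 [w])
[9] deliver 0→1 → N1(foll t1 [w])
[10] deliver 1→0 → ∅
[11] timeout(1) → N1(cand t2 [w])
[12] deliver 1→2 → N2(foll t2 [-])
[13] deliver 2→1 → ∅
[14] deliver 1→0 → N0(foll t2 [w])
[15] deliver 0→1 → N1(lead t2 [w])
[16] deliver 1→3 → N3(foll t2 [-])
[17] deliver 3→1 → ∅
[18] deliver 1→3 → ∅
[19] timeout(4) → N4(cand t2 [-])
[20] deliver 3→4 → ∅
[21] deliver 2→0 → ∅

2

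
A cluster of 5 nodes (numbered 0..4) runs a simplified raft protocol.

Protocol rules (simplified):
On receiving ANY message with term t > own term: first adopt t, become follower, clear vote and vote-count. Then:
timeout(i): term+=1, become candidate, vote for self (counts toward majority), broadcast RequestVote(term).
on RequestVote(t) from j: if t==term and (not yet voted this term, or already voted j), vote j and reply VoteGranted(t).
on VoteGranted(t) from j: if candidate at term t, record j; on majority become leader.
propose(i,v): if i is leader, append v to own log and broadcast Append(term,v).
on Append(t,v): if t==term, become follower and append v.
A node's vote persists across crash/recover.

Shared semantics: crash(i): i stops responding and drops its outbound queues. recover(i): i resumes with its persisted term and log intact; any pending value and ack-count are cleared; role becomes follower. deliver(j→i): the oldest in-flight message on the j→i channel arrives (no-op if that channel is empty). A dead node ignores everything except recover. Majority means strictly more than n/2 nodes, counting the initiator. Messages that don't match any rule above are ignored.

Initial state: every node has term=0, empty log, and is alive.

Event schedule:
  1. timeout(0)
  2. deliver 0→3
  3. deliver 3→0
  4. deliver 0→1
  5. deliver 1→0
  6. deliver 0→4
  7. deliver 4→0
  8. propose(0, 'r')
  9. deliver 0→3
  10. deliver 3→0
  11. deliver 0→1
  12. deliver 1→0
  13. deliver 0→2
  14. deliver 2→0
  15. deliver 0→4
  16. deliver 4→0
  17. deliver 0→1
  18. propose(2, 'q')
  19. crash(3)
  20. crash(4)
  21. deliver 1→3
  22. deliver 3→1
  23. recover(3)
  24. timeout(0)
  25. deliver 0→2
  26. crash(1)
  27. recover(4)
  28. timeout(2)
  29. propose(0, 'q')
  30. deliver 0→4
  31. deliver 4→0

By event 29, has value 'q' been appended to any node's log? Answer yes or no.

e1 timeout(0): 0[cand,t=1,-]
e2 deliver 0→3: 3[foll,t=1,-]
e3 deliver 3→0: ·
e4 deliver 0→1: 1[foll,t=1,-]
e5 deliver 1→0: 0[lead,t=1,-]
e6 deliver 0→4: 4[foll,t=1,-]
e7 deliver 4→0: ·
e8 propose(0,'r'): 0[lead,t=1,r]
e9 deliver 0→3: 3[foll,t=1,r]
e10 deliver 3→0: ·
e11 deliver 0→1: 1[foll,t=1,r]
e12 deliver 1→0: ·
e13 deliver 0→2: 2[foll,t=1,-]
e14 deliver 2→0: ·
e15 deliver 0→4: 4[foll,t=1,r]
e16 deliver 4→0: ·
e17 deliver 0→1: ·
e18 propose(2,'q'): ·
e19 crash(3): 3[✗foll,t=1,r]
e20 crash(4): 4[✗foll,t=1,r]
e21 deliver 1→3: ·
e22 deliver 3→1: ·
e23 recover(3): 3[foll,t=1,r]
e24 timeout(0): 0[cand,t=2,r]
e25 deliver 0→2: 2[foll,t=1,r]
e26 crash(1): 1[✗foll,t=1,r]
e27 recover(4): 4[foll,t=1,r]
e28 timeout(2): 2[cand,t=2,r]
e29 propose(0,'q'): ·

no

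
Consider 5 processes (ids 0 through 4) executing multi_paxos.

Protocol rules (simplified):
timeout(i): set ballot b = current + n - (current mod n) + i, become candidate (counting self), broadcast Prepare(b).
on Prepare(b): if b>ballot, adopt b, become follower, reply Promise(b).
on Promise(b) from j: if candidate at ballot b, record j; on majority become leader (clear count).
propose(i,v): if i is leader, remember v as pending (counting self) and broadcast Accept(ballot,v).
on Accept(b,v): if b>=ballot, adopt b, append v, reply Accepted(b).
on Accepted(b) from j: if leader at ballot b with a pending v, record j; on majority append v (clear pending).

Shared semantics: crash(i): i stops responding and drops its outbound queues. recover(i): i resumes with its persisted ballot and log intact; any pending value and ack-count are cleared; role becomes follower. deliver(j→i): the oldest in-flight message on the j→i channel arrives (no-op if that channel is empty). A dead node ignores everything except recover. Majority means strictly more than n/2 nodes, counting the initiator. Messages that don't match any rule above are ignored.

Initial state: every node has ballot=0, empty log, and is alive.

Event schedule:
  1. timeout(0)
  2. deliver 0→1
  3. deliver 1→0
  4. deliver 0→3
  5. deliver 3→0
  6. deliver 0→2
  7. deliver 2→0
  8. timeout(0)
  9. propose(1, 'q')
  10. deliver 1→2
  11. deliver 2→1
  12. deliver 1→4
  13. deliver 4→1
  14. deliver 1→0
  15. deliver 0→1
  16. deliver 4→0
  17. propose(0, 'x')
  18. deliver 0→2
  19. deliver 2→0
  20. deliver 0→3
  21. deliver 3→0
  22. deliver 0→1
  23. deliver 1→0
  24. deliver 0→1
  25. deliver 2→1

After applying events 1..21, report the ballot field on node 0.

10

step 1 timeout(0): 0={cand,b=5,log=-}
step 2 deliver 0→1: 1={foll,b=5,log=-}
step 3 deliver 1→0: —
step 4 deliver 0→3: 3={foll,b=5,log=-}
step 5 deliver 3→0: 0={lead,b=5,log=-}
step 6 deliver 0→2: 2={foll,b=5,log=-}
step 7 deliver 2→0: —
step 8 timeout(0): 0={cand,b=10,log=-}
step 9 propose(1,'q'): —
step 10 deliver 1→2: —
step 11 deliver 2→1: —
step 12 deliver 1→4: —
step 13 deliver 4→1: —
step 14 deliver 1→0: —
step 15 deliver 0→1: 1={foll,b=10,log=-}
step 16 deliver 4→0: —
step 17 propose(0,'x'): —
step 18 deliver 0→2: 2={foll,b=10,log=-}
step 19 deliver 2→0: —
step 20 deliver 0→3: 3={foll,b=10,log=-}
step 21 deliver 3→0: 0={lead,b=10,log=-}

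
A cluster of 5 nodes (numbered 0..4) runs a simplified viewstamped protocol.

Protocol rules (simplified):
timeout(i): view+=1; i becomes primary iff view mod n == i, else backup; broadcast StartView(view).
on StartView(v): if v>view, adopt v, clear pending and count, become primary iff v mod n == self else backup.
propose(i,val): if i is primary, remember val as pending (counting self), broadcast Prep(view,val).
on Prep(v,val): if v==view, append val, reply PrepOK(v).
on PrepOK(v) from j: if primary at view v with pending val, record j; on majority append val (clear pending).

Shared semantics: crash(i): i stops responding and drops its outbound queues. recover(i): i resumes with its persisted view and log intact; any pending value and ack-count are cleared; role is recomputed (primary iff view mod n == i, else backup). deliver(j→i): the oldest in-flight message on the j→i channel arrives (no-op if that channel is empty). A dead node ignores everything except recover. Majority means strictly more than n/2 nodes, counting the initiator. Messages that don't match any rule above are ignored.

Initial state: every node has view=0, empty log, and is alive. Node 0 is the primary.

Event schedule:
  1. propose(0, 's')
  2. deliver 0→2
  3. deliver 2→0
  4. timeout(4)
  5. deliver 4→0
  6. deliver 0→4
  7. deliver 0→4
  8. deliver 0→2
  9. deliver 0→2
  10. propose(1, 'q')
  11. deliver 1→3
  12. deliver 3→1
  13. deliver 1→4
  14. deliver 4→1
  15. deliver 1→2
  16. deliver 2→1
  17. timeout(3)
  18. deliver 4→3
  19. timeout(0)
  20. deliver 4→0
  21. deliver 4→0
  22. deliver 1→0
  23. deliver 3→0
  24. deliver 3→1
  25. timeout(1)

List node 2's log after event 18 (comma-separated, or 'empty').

s

e1 propose(0,'s'): ·
e2 deliver 0→2: 2[back,v=0,s]
e3 deliver 2→0: ·
e4 timeout(4): 4[back,v=1,-]
e5 deliver 4→0: 0[back,v=1,-]
e6 deliver 0→4: ·
e7 deliver 0→4: ·
e8 deliver 0→2: ·
e9 deliver 0→2: ·
e10 propose(1,'q'): ·
e11 deliver 1→3: ·
e12 deliver 3→1: ·
e13 deliver 1→4: ·
e14 deliver 4→1: 1[prim,v=1,-]
e15 deliver 1→2: ·
e16 deliver 2→1: ·
e17 timeout(3): 3[back,v=1,-]
e18 deliver 4→3: ·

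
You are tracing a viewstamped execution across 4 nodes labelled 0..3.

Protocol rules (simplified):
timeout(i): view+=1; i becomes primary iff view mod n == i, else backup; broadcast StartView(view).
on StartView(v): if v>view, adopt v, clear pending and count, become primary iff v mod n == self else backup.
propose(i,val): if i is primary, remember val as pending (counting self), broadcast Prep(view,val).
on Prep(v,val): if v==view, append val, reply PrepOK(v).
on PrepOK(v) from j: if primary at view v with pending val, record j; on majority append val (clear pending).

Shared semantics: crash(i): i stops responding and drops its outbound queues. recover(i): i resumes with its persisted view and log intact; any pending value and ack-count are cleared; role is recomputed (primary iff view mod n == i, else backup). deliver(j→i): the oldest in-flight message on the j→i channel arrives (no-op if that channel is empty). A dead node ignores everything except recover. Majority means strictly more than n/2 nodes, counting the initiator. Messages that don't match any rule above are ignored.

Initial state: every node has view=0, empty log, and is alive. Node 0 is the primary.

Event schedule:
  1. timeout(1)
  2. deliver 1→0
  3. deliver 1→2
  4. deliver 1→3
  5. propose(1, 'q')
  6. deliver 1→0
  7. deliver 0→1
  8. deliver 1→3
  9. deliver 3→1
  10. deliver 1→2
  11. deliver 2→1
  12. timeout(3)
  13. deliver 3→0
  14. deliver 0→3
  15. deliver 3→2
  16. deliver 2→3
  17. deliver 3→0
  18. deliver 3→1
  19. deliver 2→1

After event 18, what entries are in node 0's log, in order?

[1] timeout(1) → N1(prim v1 [-])
[2] deliver 1→0 → N0(back v1 [-])
[3] deliver 1→2 → N2(back v1 [-])
[4] deliver 1→3 → N3(back v1 [-])
[5] propose(1,'q') → ∅
[6] deliver 1→0 → N0(back v1 [q])
[7] deliver 0→1 → ∅
[8] deliver 1→3 → N3(back v1 [q])
[9] deliver 3→1 → N1(prim v1 [q])
[10] deliver 1→2 → N2(back v1 [q])
[11] deliver 2→1 → ∅
[12] timeout(3) → N3(back v2 [q])
[13] deliver 3→0 → N0(back v2 [q])
[14] deliver 0→3 → ∅
[15] deliver 3→2 → N2(prim v2 [q])
[16] deliver 2→3 → ∅
[17] deliver 3→0 → ∅
[18] deliver 3→1 → N1(back v2 [q])

q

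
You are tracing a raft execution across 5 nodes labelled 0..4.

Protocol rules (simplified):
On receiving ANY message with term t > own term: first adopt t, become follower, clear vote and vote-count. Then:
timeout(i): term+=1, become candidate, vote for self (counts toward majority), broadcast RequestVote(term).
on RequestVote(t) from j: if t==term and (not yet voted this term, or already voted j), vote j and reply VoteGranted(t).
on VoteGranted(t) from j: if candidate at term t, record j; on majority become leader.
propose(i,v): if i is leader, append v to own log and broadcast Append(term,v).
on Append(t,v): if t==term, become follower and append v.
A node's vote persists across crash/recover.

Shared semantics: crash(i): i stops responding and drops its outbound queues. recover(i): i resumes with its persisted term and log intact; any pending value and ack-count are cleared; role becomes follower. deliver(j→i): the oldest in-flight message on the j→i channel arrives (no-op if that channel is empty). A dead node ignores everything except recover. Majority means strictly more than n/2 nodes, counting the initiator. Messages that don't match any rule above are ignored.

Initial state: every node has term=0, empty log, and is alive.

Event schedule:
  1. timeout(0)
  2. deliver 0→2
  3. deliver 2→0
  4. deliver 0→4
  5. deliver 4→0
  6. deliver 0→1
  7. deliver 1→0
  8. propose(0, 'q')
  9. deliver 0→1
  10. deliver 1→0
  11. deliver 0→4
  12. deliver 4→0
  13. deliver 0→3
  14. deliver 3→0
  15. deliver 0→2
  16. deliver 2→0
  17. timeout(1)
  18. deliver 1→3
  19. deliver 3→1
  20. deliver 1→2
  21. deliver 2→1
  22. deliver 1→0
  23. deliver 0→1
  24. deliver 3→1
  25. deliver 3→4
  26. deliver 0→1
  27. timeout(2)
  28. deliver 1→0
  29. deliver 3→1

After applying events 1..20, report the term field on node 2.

2

e1 timeout(0): 0[cand,t=1,-]
e2 deliver 0→2: 2[foll,t=1,-]
e3 deliver 2→0: ·
e4 deliver 0→4: 4[foll,t=1,-]
e5 deliver 4→0: 0[lead,t=1,-]
e6 deliver 0→1: 1[foll,t=1,-]
e7 deliver 1→0: ·
e8 propose(0,'q'): 0[lead,t=1,q]
e9 deliver 0→1: 1[foll,t=1,q]
e10 deliver 1→0: ·
e11 deliver 0→4: 4[foll,t=1,q]
e12 deliver 4→0: ·
e13 deliver 0→3: 3[foll,t=1,-]
e14 deliver 3→0: ·
e15 deliver 0→2: 2[foll,t=1,q]
e16 deliver 2→0: ·
e17 timeout(1): 1[cand,t=2,q]
e18 deliver 1→3: 3[foll,t=2,-]
e19 deliver 3→1: ·
e20 deliver 1→2: 2[foll,t=2,q]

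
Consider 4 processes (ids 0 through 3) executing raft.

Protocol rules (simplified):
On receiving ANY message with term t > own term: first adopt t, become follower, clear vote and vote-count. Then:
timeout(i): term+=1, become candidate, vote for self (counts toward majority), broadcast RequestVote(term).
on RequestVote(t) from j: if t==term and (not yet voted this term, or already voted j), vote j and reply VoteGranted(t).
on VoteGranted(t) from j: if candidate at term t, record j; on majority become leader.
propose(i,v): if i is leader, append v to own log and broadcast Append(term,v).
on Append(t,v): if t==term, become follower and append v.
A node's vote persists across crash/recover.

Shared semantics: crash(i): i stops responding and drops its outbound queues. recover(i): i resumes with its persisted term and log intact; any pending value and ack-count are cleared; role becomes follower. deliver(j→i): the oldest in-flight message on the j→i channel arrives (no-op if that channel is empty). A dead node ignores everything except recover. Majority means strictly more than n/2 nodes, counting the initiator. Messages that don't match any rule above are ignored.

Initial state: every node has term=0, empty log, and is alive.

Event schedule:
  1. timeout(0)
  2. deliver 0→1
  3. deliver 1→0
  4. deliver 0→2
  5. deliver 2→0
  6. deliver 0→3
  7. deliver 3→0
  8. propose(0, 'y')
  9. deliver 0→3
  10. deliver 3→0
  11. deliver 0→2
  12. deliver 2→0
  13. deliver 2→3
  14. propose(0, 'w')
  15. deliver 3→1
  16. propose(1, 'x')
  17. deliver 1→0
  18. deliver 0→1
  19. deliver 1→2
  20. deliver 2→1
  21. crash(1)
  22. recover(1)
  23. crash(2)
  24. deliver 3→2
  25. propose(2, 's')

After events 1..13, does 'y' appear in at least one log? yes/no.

[1] timeout(0) → N0(cand t1 [-])
[2] deliver 0→1 → N1(foll t1 [-])
[3] deliver 1→0 → ∅
[4] deliver 0→2 → N2(foll t1 [-])
[5] deliver 2→0 → N0(lead t1 [-])
[6] deliver 0→3 → N3(foll t1 [-])
[7] deliver 3→0 → ∅
[8] propose(0,'y') → N0(lead t1 [y])
[9] deliver 0→3 → N3(foll t1 [y])
[10] deliver 3→0 → ∅
[11] deliver 0→2 → N2(foll t1 [y])
[12] deliver 2→0 → ∅
[13] deliver 2→3 → ∅

yes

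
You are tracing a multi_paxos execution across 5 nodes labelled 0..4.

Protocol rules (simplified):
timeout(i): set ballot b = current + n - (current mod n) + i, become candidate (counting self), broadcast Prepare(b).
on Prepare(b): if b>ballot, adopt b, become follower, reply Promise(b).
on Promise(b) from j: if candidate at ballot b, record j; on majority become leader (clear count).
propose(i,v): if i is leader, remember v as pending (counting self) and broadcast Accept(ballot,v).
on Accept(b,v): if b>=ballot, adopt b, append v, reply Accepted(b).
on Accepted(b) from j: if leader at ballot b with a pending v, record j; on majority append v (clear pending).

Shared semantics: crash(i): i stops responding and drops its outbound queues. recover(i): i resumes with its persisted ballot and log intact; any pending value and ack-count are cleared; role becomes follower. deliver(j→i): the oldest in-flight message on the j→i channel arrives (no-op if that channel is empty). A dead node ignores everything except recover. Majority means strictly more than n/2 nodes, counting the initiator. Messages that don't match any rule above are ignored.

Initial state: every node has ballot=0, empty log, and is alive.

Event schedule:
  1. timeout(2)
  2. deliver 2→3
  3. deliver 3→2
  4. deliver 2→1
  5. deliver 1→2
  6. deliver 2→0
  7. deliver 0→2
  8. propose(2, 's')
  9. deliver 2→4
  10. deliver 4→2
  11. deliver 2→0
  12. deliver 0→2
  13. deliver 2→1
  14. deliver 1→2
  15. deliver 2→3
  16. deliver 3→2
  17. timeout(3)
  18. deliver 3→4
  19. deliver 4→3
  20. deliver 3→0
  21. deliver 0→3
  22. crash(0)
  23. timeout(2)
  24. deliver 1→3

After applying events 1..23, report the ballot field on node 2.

step 1 timeout(2): 2={cand,b=7,log=-}
step 2 deliver 2→3: 3={foll,b=7,log=-}
step 3 deliver 3→2: —
step 4 deliver 2→1: 1={foll,b=7,log=-}
step 5 deliver 1→2: 2={lead,b=7,log=-}
step 6 deliver 2→0: 0={foll,b=7,log=-}
step 7 deliver 0→2: —
step 8 propose(2,'s'): —
step 9 deliver 2→4: 4={foll,b=7,log=-}
step 10 deliver 4→2: —
step 11 deliver 2→0: 0={foll,b=7,log=s}
step 12 deliver 0→2: —
step 13 deliver 2→1: 1={foll,b=7,log=s}
step 14 deliver 1→2: 2={lead,b=7,log=s}
step 15 deliver 2→3: 3={foll,b=7,log=s}
step 16 deliver 3→2: —
step 17 timeout(3): 3={cand,b=13,log=s}
step 18 deliver 3→4: 4={foll,b=13,log=-}
step 19 deliver 4→3: —
step 20 deliver 3→0: 0={foll,b=13,log=s}
step 21 deliver 0→3: 3={lead,b=13,log=s}
step 22 crash(0): 0={✗foll,b=13,log=s}
step 23 timeout(2): 2={cand,b=12,log=s}

12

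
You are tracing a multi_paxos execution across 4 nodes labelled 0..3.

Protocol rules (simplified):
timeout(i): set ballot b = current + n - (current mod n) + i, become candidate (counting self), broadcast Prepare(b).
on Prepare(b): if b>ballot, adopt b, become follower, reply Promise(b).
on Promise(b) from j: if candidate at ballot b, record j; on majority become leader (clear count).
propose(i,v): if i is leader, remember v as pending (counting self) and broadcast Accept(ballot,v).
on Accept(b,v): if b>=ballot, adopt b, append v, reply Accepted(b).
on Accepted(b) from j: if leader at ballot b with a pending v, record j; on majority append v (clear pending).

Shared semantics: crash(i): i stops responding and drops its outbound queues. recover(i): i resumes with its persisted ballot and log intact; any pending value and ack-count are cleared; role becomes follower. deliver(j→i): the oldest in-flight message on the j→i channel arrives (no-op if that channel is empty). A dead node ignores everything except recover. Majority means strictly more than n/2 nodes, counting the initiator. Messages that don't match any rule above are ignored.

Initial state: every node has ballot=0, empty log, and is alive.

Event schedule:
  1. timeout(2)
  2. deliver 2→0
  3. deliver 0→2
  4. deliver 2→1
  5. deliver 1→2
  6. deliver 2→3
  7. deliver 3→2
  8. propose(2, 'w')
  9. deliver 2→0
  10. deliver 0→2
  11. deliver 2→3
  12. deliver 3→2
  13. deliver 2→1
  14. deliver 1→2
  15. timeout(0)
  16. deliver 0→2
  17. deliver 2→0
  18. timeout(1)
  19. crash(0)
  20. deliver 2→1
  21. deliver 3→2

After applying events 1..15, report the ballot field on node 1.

1. timeout(2):  <2:cand b6 ->
2. deliver 2→0:  <0:foll b6 ->
3. deliver 0→2:  nop
4. deliver 2→1:  <1:foll b6 ->
5. deliver 1→2:  <2:lead b6 ->
6. deliver 2→3:  <3:foll b6 ->
7. deliver 3→2:  nop
8. propose(2,'w'):  nop
9. deliver 2→0:  <0:foll b6 w>
10. deliver 0→2:  nop
11. deliver 2→3:  <3:foll b6 w>
12. deliver 3→2:  <2:lead b6 w>
13. deliver 2→1:  <1:foll b6 w>
14. deliver 1→2:  nop
15. timeout(0):  <0:cand b8 w>

6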